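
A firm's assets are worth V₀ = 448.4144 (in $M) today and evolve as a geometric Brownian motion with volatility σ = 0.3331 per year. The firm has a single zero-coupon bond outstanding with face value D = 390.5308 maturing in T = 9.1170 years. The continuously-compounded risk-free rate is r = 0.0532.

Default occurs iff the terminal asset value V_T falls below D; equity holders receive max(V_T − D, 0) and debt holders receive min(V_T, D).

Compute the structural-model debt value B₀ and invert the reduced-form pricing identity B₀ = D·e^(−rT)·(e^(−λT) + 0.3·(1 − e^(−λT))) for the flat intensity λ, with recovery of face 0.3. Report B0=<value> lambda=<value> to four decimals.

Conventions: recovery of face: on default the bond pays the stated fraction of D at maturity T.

B0=190.0565 lambda=0.0390

Apply the equity-as-call identities (strike 390.5308, horizon 9.1170 years):
d₁ = [ln(V₀/D) + (r + σ²/2)T] / (σ√T)
   = [ln(448.4144/390.5308) + (0.0532 + 0.5·0.3331²)·9.1170] / (0.3331·√9.1170)
   = [0.138211 + 0.990816] / 1.005774 = 1.122544
d₂ = d₁ − σ√T = 1.122544 − 1.005774 = 0.116770
N(d₁) = 0.869184,  N(d₂) = 0.546479,  e^(−rT) = 0.615682
E₀ = V₀·N(d₁) − D·e^(−rT)·N(d₂)
   = 448.4144·0.869184 − 390.5308·0.615682·0.546479 = 258.357913
B₀ = V₀ − E₀ = 448.4144 − 258.357913 = 190.056487
e^(−λT) = (B₀·e^(rT)/D − 0.3)/(1 − 0.3) = (190.0565·1.624215/390.5308 − 0.3)/0.7 = 0.70063363
λ = −ln(0.70063363)/9.1170 = 0.039023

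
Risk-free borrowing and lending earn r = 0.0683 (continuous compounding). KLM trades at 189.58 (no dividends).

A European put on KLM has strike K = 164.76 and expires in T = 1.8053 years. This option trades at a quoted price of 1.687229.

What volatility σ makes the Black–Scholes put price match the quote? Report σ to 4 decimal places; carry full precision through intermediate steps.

sigma = 0.1550

At σ = 0.1550 the Black–Scholes value reproduces the quote:
σ√T = 0.155·√1.8053 = 0.208260
d₁ = (ln(S/K) + (r+σ²/2)T) / (σ√T) = (ln(189.58/164.76) + (0.0683+0.155²/2)·1.8053) / 0.208260 = (0.140321 + 0.144988) / 0.208260 = 1.369966
d₂ = d₁ − σ√T = 1.369966 − 0.208260 = 1.161705
e^{−rT} = 0.883997
N(−d₁) = 0.085349,  N(−d₂) = 0.122678
V = K·e^{−rT}·N(−d₂) − S·N(−d₁) = 17.867657 − 16.180429 = 1.687229 (the quoted price), and the Black–Scholes price is strictly increasing in σ, so σ is unique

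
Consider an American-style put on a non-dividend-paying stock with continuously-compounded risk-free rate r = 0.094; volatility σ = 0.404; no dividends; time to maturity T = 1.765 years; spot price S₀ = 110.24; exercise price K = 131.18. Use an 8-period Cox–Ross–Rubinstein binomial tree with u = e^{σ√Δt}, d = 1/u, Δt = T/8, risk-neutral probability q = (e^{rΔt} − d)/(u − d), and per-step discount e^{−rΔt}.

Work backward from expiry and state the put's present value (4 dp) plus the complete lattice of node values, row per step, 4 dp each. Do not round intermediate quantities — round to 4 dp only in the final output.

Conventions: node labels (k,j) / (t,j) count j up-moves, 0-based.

params: Δt=0.22062 u=1.20896 d=0.82716 q=0.50759 e^(-rΔt)=0.97947
t_8 payoffs: 107.0232 95.8727 79.5753 55.7552 20.9400 0.0000 0.0000 0.0000 0.0000
k=7: node(7,0) S=29.2046 payoff=101.9754 vs cont=99.2829 → 101.9754 [stop]  node(7,1) S=42.6851 payoff=88.4949 vs cont=85.8024 → 88.4949 [stop]  node(7,2) S=62.3881 payoff=68.7919 vs cont=66.0994 → 68.7919 [stop]  node(7,3) S=91.1857 payoff=39.9943 vs cont=37.3018 → 39.9943 [stop]  node(7,4) S=133.2759 payoff=0.0000 vs cont=10.0995 → 10.0995 [wait]  node(7,5) S=194.7945 payoff=0.0000 vs cont=0.0000 → 0.0000 [wait]  node(7,6) S=284.7093 payoff=0.0000 vs cont=0.0000 → 0.0000 [wait]  node(7,7) S=416.1277 payoff=0.0000 vs cont=0.0000 → 0.0000 [wait]
k=6: node(6,0) S=35.3073 payoff=95.8727 vs cont=93.1802 → 95.8727 [stop]  node(6,1) S=51.6047 payoff=79.5753 vs cont=76.8828 → 79.5753 [stop]  node(6,2) S=75.4248 payoff=55.7552 vs cont=53.0627 → 55.7552 [stop]  node(6,3) S=110.2400 payoff=20.9400 vs cont=24.3107 → 24.3107 [wait]  node(6,4) S=161.1255 payoff=0.0000 vs cont=4.8711 → 4.8711 [wait]  node(6,5) S=235.4991 payoff=0.0000 vs cont=0.0000 → 0.0000 [wait]  node(6,6) S=344.2026 payoff=0.0000 vs cont=0.0000 → 0.0000 [wait]
k=5: node(5,0) S=42.6851 payoff=88.4949 vs cont=85.8024 → 88.4949 [stop]  node(5,1) S=62.3881 payoff=68.7919 vs cont=66.0994 → 68.7919 [stop]  node(5,2) S=91.1857 payoff=39.9943 vs cont=38.9776 → 39.9943 [stop]  node(5,3) S=133.2759 payoff=0.0000 vs cont=14.1469 → 14.1469 [wait]  node(5,4) S=194.7945 payoff=0.0000 vs cont=2.3493 → 2.3493 [wait]  node(5,5) S=284.7093 payoff=0.0000 vs cont=0.0000 → 0.0000 [wait]
k=4: node(4,0) S=51.6047 payoff=79.5753 vs cont=76.8828 → 79.5753 [stop]  node(4,1) S=75.4248 payoff=55.7552 vs cont=53.0627 → 55.7552 [stop]  node(4,2) S=110.2400 payoff=20.9400 vs cont=26.3229 → 26.3229 [wait]  node(4,3) S=161.1255 payoff=0.0000 vs cont=7.9912 → 7.9912 [wait]  node(4,4) S=235.4991 payoff=0.0000 vs cont=1.1331 → 1.1331 [wait]
k=3: node(3,0) S=62.3881 payoff=68.7919 vs cont=66.0994 → 68.7919 [stop]  node(3,1) S=91.1857 payoff=39.9943 vs cont=39.9780 → 39.9943 [stop]  node(3,2) S=133.2759 payoff=0.0000 vs cont=16.6687 → 16.6687 [wait]  node(3,3) S=194.7945 payoff=0.0000 vs cont=4.4176 → 4.4176 [wait]
k=2: node(2,0) S=75.4248 payoff=55.7552 vs cont=53.0627 → 55.7552 [stop]  node(2,1) S=110.2400 payoff=20.9400 vs cont=27.5767 → 27.5767 [wait]  node(2,2) S=161.1255 payoff=0.0000 vs cont=10.2357 → 10.2357 [wait]
k=1: node(1,0) S=91.1857 payoff=39.9943 vs cont=40.6014 → 40.6014 [wait]  node(1,1) S=133.2759 payoff=0.0000 vs cont=18.3893 → 18.3893 [wait]
k=0: node(0,0) S=110.2400 payoff=20.9400 vs cont=28.7249 → 28.7249 [wait]

price = 28.7249
tree:
28.7249
40.6014 18.3893
55.7552 27.5767 10.2357
68.7919 39.9943 16.6687 4.4176
79.5753 55.7552 26.3229 7.9912 1.1331
88.4949 68.7919 39.9943 14.1469 2.3493 0.0000
95.8727 79.5753 55.7552 24.3107 4.8711 0.0000 0.0000
101.9754 88.4949 68.7919 39.9943 10.0995 0.0000 0.0000 0.0000
107.0232 95.8727 79.5753 55.7552 20.9400 0.0000 0.0000 0.0000 0.0000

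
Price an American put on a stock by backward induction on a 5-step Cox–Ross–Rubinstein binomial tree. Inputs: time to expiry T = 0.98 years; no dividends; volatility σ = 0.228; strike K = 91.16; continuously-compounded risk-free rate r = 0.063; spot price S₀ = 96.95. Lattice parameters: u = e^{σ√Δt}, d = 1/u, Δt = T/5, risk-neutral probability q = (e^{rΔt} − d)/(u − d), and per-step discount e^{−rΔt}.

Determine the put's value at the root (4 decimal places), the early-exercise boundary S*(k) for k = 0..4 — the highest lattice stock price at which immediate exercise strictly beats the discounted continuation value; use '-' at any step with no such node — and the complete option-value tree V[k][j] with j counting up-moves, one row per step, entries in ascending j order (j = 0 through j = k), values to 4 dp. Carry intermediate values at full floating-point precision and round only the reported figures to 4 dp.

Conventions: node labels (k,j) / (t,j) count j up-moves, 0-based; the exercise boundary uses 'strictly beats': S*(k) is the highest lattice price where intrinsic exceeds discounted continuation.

price = 4.2701
boundary = - - - 71.6201 79.2269
tree:
4.2701
7.3741 1.6844
12.2982 3.2861 0.3382
19.5399 6.3200 0.7383 0.0000
26.4163 11.9331 1.6117 0.0000 0.0000
32.6326 19.5399 3.5184 0.0000 0.0000 0.0000

Δt=0.19600, u=1.10621, d=0.90399, q=0.53623, disc=e^(-rΔt)=0.98773
k=5 terminal: V=max(K-S,0) → 32.6326 19.5399 3.5184 0.0000 0.0000 0.0000
k=4: j=0 S=64.7437 intr=26.4163 cont=25.2976 V=26.4163[EX]; j=1 S=79.2269 intr=11.9331 cont=10.8144 V=11.9331[EX]; j=2 S=96.9500 intr=0.0000 cont=1.6117 V=1.6117[hold]; j=3 S=118.6378 intr=0.0000 cont=0.0000 V=0.0000[hold]; j=4 S=145.1772 intr=0.0000 cont=0.0000 V=0.0000[hold]  S*(4)=79.2269
k=3: j=0 S=71.6201 intr=19.5399 cont=18.4212 V=19.5399[EX]; j=1 S=87.6416 intr=3.5184 cont=6.3200 V=6.3200[hold]; j=2 S=107.2471 intr=0.0000 cont=0.7383 V=0.7383[hold]; j=3 S=131.2383 intr=0.0000 cont=0.0000 V=0.0000[hold]  S*(3)=71.6201
k=2: j=0 S=79.2269 intr=11.9331 cont=12.2982 V=12.2982[hold]; j=1 S=96.9500 intr=0.0000 cont=3.2861 V=3.2861[hold]; j=2 S=118.6378 intr=0.0000 cont=0.3382 V=0.3382[hold]  S*(2)=-
k=1: j=0 S=87.6416 intr=3.5184 cont=7.3741 V=7.3741[hold]; j=1 S=107.2471 intr=0.0000 cont=1.6844 V=1.6844[hold]  S*(1)=-
k=0: j=0 S=96.9500 intr=0.0000 cont=4.2701 V=4.2701[hold]  S*(0)=-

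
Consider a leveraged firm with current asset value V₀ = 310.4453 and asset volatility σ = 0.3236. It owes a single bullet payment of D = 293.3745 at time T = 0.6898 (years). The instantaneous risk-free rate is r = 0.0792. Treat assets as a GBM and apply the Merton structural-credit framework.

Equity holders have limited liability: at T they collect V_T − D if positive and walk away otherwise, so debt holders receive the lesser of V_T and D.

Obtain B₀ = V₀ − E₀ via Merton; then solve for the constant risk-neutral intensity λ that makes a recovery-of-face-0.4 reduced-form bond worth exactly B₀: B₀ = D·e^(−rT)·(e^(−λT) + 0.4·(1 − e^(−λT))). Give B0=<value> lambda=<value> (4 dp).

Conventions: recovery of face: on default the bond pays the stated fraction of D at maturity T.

B0=260.0372 lambda=0.1631

Equity is a call on the firm's assets struck at D = 293.3745:
d₁ = [ln(V₀/D) + (r + σ²/2)T] / (σ√T)
   = [ln(310.4453/293.3745) + (0.0792 + 0.5·0.3236²)·0.6898] / (0.3236·√0.6898)
   = [0.056558 + 0.090749] / 0.268763 = 0.548091
d₂ = d₁ − σ√T = 0.548091 − 0.268763 = 0.279328
N(d₁) = 0.708185,  N(d₂) = 0.610003,  e^(−rT) = 0.946833
E₀ = V₀·N(d₁) − D·e^(−rT)·N(d₂)
   = 310.4453·0.708185 − 293.3745·0.946833·0.610003 = 50.408054
B₀ = V₀ − E₀ = 310.4453 − 50.408054 = 260.037246
e^(−λT) = (B₀·e^(rT)/D − 0.4)/(1 − 0.4) = (260.0372·1.056152/293.3745 − 0.4)/0.6 = 0.89356222
λ = −ln(0.89356222)/0.6898 = 0.163148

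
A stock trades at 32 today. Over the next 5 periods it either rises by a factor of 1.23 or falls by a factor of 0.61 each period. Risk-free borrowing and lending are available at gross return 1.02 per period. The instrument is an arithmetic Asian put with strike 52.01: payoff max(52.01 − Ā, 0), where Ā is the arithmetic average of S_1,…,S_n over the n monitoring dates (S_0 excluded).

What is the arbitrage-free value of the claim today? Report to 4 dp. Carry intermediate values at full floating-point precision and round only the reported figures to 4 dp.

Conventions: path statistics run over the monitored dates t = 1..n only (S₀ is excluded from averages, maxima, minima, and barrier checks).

price = 17.5578

No-arbitrage gives p* = (R−d)/(u−d) = 0.6613: enumerate every path, weight its payoff by its p*-probability, and discount by R^5.
Enumerate all 2^5 = 32 price paths (U = up ×1.23, D = down ×0.61); each path with k up-moves has probability p*^k·(1−p*)^(5−k).
DDDDD: Ā=9.1648, payoff=42.8452, prob=0.004458
UDDDD: Ā=18.4798, payoff=33.5302, prob=0.008704
DUDDD: Ā=14.5118, payoff=37.4982, prob=0.008704
UUDDD: Ā=29.2616, payoff=22.7484, prob=0.016993
DDUDD: Ā=12.0914, payoff=39.9186, prob=0.008704
UDUDD: Ā=24.3809, payoff=27.6291, prob=0.016993
DUUDD: Ā=20.4129, payoff=31.5971, prob=0.016993
UUUDD: Ā=41.1605, payoff=10.8495, prob=0.033177
DDDUD: Ā=10.6149, payoff=41.3951, prob=0.008704
UDDUD: Ā=21.4037, payoff=30.6063, prob=0.016993
DUDUD: Ā=17.4357, payoff=34.5743, prob=0.016993
UUDUD: Ā=35.1573, payoff=16.8527, prob=0.033177
DDUUD: Ā=15.0152, payoff=36.9948, prob=0.016993
UDUUD: Ā=30.2766, payoff=21.7334, prob=0.033177
DUUUD: Ā=26.3086, payoff=25.7014, prob=0.033177
UUUUD: Ā=53.0486, payoff=0.0000, prob=0.064773
DDDDU: Ā=9.7142, payoff=42.2958, prob=0.008704
UDDDU: Ā=19.5876, payoff=32.4224, prob=0.016993
DUDDU: Ā=15.6196, payoff=36.3904, prob=0.016993
UUDDU: Ā=31.4953, payoff=20.5147, prob=0.033177
DDUDU: Ā=13.1992, payoff=38.8108, prob=0.016993
UDUDU: Ā=26.6147, payoff=25.3953, prob=0.033177
DUUDU: Ā=22.6467, payoff=29.3633, prob=0.033177
UUUDU: Ā=45.6647, payoff=6.3453, prob=0.064773
DDDUU: Ā=11.7227, payoff=40.2873, prob=0.016993
UDDUU: Ā=23.6375, payoff=28.3725, prob=0.033177
DUDUU: Ā=19.6695, payoff=32.3405, prob=0.033177
UUDUU: Ā=39.6615, payoff=12.3485, prob=0.064773
DDUUU: Ā=17.2490, payoff=34.7610, prob=0.033177
UDUUU: Ā=34.7808, payoff=17.2292, prob=0.064773
DUUUU: Ā=30.8128, payoff=21.1972, prob=0.064773
UUUUU: Ā=62.1308, payoff=0.0000, prob=0.126462
Price = Σ prob·payoff / R^5 = 19.385199 / 1.104081 = 17.5578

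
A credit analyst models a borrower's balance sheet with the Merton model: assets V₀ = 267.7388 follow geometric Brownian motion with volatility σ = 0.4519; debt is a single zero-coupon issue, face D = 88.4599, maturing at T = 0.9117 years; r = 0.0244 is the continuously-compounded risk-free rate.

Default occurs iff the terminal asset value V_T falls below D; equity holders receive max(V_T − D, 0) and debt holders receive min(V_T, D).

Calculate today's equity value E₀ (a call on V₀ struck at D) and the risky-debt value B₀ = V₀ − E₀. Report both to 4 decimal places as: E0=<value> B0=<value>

E0=181.3140 B0=86.4248

With assets at 267.7388 and a single debt payment of 88.4599 at 0.9117 years:
d₁ = [ln(V₀/D) + (r + σ²/2)T] / (σ√T)
   = [ln(267.7388/88.4599) + (0.0244 + 0.5·0.4519²)·0.9117] / (0.4519·√0.9117)
   = [1.107463 + 0.115336] / 0.431488 = 2.833914
d₂ = d₁ − σ√T = 2.833914 − 0.431488 = 2.402426
N(d₁) = 0.997701,  N(d₂) = 0.991857,  e^(−rT) = 0.978000
E₀ = V₀·N(d₁) − D·e^(−rT)·N(d₂)
   = 267.7388·0.997701 − 88.4599·0.978000·0.991857 = 181.313965
B₀ = V₀ − E₀ = 267.7388 − 181.313965 = 86.424835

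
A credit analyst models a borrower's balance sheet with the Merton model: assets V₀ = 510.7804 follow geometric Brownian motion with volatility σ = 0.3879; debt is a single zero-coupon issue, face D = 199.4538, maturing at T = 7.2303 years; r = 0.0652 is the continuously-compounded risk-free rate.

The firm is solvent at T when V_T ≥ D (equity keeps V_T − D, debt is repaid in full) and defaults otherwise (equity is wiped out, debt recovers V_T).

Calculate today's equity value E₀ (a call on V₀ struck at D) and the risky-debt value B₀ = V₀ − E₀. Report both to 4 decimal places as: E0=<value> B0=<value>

Apply the equity-as-call identities (strike 199.4538, horizon 7.2303 years):
d₁ = [ln(V₀/D) + (r + σ²/2)T] / (σ√T)
   = [ln(510.7804/199.4538) + (0.0652 + 0.5·0.3879²)·7.2303] / (0.3879·√7.2303)
   = [0.940357 + 1.015374] / 1.043033 = 1.875043
d₂ = d₁ − σ√T = 1.875043 − 1.043033 = 0.832010
N(d₁) = 0.969607,  N(d₂) = 0.797298,  e^(−rT) = 0.624118
E₀ = V₀·N(d₁) − D·e^(−rT)·N(d₂)
   = 510.7804·0.969607 − 199.4538·0.624118·0.797298 = 396.006152
B₀ = V₀ − E₀ = 510.7804 − 396.006152 = 114.774248

E0=396.0062 B0=114.7742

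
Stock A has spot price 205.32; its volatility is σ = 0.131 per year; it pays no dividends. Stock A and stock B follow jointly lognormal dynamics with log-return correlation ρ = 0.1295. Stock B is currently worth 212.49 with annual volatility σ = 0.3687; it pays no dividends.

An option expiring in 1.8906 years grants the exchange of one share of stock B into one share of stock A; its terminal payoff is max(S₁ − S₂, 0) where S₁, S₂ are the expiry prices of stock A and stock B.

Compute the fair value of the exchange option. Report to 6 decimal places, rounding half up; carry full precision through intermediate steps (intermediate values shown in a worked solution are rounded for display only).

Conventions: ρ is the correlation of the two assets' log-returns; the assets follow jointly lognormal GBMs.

σ_eff = √(σ₁² + σ₂² − 2ρσ₁σ₂) = √(0.131² + 0.3687² − 2·0.1295·0.131·0.3687) = 0.374955
d₁ = (ln(S₁/S₂) + (q₂ − q₁ + σ_eff²/2)T) / (σ_eff√T) = (ln(205.32/212.49) + (0.0 − 0.0 + 0.070296)·1.8906) / 0.515559 = 0.191201
d₂ = d₁ − σ_eff√T = 0.191201 − 0.515559 = -0.324358
N(d₁) = 0.575816,  N(d₂) = 0.372833
V = S₁·e^{−q₁T}·N(d₁) − S₂·e^{−q₂T}·N(d₂) = 118.226541 − 79.223373 = 39.003167
Key observation: r never enters — measured in units of stock B, the claim is a call on S₁/S₂ struck at 1, so only the dividend yields and σ_eff matter.

exchange price = 39.003167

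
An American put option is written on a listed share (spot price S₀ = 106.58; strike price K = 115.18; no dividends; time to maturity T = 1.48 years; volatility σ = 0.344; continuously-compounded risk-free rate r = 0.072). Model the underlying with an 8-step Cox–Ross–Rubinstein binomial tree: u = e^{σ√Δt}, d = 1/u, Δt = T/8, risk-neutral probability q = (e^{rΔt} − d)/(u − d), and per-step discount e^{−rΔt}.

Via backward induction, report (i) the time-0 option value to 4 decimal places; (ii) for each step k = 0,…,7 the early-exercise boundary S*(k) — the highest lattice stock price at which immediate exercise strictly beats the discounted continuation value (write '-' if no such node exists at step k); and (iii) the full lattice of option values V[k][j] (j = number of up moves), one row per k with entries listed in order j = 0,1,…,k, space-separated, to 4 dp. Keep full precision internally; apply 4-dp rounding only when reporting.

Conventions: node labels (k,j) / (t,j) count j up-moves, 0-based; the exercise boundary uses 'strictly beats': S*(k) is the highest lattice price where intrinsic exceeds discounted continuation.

price = 18.1944
boundary = - - 79.2792 68.3756 79.2792 68.3756 79.2792 91.9216
tree:
18.1944
25.9604 11.1599
35.9008 17.0267 5.7774
46.8044 25.1825 9.5841 2.2464
56.2084 35.9008 15.4755 4.1364 0.4769
64.3190 46.8044 24.1313 7.5082 0.9827 0.0000
71.3142 56.2084 35.9008 13.3795 2.0252 0.0000 0.0000
77.3472 64.3190 46.8044 23.2584 4.1733 0.0000 0.0000 0.0000
82.5505 71.3142 56.2084 35.9008 8.6000 0.0000 0.0000 0.0000 0.0000

Δt=0.18500  u=1.15947  d=0.86247  q=0.50823  discount=0.98677
step 8 (expiry): payoffs max(K−S,0) = 82.5505 71.3142 56.2084 35.9008 8.6000 0.0000 0.0000 0.0000 0.0000
step 7: (k=7,j=0): S=37.8328, K−S=77.3472, hold=75.8232 ⇒ V=77.3472 exercise | (k=7,j=1): S=50.8610, K−S=64.3190, hold=62.7950 ⇒ V=64.3190 exercise | (k=7,j=2): S=68.3756, K−S=46.8044, hold=45.2804 ⇒ V=46.8044 exercise | (k=7,j=3): S=91.9216, K−S=23.2584, hold=21.7344 ⇒ V=23.2584 exercise | (k=7,j=4): S=123.5759, K−S=0.0000, hold=4.1733 ⇒ V=4.1733 continue | (k=7,j=5): S=166.1309, K−S=0.0000, hold=0.0000 ⇒ V=0.0000 continue | (k=7,j=6): S=223.3401, K−S=0.0000, hold=0.0000 ⇒ V=0.0000 continue | (k=7,j=7): S=300.2501, K−S=0.0000, hold=0.0000 ⇒ V=0.0000 continue  boundary S*=91.9216
step 6: (k=6,j=0): S=43.8658, K−S=71.3142, hold=69.7901 ⇒ V=71.3142 exercise | (k=6,j=1): S=58.9716, K−S=56.2084, hold=54.6844 ⇒ V=56.2084 exercise | (k=6,j=2): S=79.2792, K−S=35.9008, hold=34.3768 ⇒ V=35.9008 exercise | (k=6,j=3): S=106.5800, K−S=8.6000, hold=13.3795 ⇒ V=13.3795 continue | (k=6,j=4): S=143.2822, K−S=0.0000, hold=2.0252 ⇒ V=2.0252 continue | (k=6,j=5): S=192.6232, K−S=0.0000, hold=0.0000 ⇒ V=0.0000 continue | (k=6,j=6): S=258.9554, K−S=0.0000, hold=0.0000 ⇒ V=0.0000 continue  boundary S*=79.2792
step 5: (k=5,j=0): S=50.8610, K−S=64.3190, hold=62.7950 ⇒ V=64.3190 exercise | (k=5,j=1): S=68.3756, K−S=46.8044, hold=45.2804 ⇒ V=46.8044 exercise | (k=5,j=2): S=91.9216, K−S=23.2584, hold=24.1313 ⇒ V=24.1313 continue | (k=5,j=3): S=123.5759, K−S=0.0000, hold=7.5082 ⇒ V=7.5082 continue | (k=5,j=4): S=166.1309, K−S=0.0000, hold=0.9827 ⇒ V=0.9827 continue | (k=5,j=5): S=223.3401, K−S=0.0000, hold=0.0000 ⇒ V=0.0000 continue  boundary S*=68.3756
step 4: (k=4,j=0): S=58.9716, K−S=56.2084, hold=54.6844 ⇒ V=56.2084 exercise | (k=4,j=1): S=79.2792, K−S=35.9008, hold=34.8145 ⇒ V=35.9008 exercise | (k=4,j=2): S=106.5800, K−S=8.6000, hold=15.4755 ⇒ V=15.4755 continue | (k=4,j=3): S=143.2822, K−S=0.0000, hold=4.1364 ⇒ V=4.1364 continue | (k=4,j=4): S=192.6232, K−S=0.0000, hold=0.4769 ⇒ V=0.4769 continue  boundary S*=79.2792
step 3: (k=3,j=0): S=68.3756, K−S=46.8044, hold=45.2804 ⇒ V=46.8044 exercise | (k=3,j=1): S=91.9216, K−S=23.2584, hold=25.1825 ⇒ V=25.1825 continue | (k=3,j=2): S=123.5759, K−S=0.0000, hold=9.5841 ⇒ V=9.5841 continue | (k=3,j=3): S=166.1309, K−S=0.0000, hold=2.2464 ⇒ V=2.2464 continue  boundary S*=68.3756
step 2: (k=2,j=0): S=79.2792, K−S=35.9008, hold=35.3417 ⇒ V=35.9008 exercise | (k=2,j=1): S=106.5800, K−S=8.6000, hold=17.0267 ⇒ V=17.0267 continue | (k=2,j=2): S=143.2822, K−S=0.0000, hold=5.7774 ⇒ V=5.7774 continue  boundary S*=79.2792
step 1: (k=1,j=0): S=91.9216, K−S=23.2584, hold=25.9604 ⇒ V=25.9604 continue | (k=1,j=1): S=123.5759, K−S=0.0000, hold=11.1599 ⇒ V=11.1599 continue  boundary S*=-
step 0: (k=0,j=0): S=106.5800, K−S=8.6000, hold=18.1944 ⇒ V=18.1944 continue  boundary S*=-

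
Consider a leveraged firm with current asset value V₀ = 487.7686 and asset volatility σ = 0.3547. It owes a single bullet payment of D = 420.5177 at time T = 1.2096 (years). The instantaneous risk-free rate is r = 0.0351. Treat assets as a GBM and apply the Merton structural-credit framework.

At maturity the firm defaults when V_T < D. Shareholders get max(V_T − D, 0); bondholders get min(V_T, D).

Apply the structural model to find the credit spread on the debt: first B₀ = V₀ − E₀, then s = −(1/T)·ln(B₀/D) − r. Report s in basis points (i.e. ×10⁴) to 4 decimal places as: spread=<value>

Apply the equity-as-call identities (strike 420.5177, horizon 1.2096 years):
d₁ = [ln(V₀/D) + (r + σ²/2)T] / (σ√T)
   = [ln(487.7686/420.5177) + (0.0351 + 0.5·0.3547²)·1.2096] / (0.3547·√1.2096)
   = [0.148355 + 0.118548] / 0.390106 = 0.684181
d₂ = d₁ − σ√T = 0.684181 − 0.390106 = 0.294075
N(d₁) = 0.753069,  N(d₂) = 0.615650,  e^(−rT) = 0.958432
E₀ = V₀·N(d₁) − D·e^(−rT)·N(d₂)
   = 487.7686·0.753069 − 420.5177·0.958432·0.615650 = 119.193691
B₀ = V₀ − E₀ = 487.7686 − 119.193691 = 368.574909
spread = −(1/T)·ln(B₀/D) − r = −(1/1.2096)·ln(368.574909/420.5177) − 0.0351 = 0.07389686
in basis points: 0.07389686 × 10⁴ = 738.9686 bp

spread=738.9686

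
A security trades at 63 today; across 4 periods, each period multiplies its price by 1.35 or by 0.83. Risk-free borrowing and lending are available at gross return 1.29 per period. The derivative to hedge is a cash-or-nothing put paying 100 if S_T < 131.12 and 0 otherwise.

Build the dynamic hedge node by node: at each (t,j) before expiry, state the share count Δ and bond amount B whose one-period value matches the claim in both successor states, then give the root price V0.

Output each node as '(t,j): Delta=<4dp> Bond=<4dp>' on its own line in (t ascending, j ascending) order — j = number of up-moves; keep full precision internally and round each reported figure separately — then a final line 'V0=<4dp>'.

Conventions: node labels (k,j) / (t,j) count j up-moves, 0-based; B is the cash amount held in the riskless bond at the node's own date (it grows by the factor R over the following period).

(0,0): Delta=-0.9844 Bond=76.0117
(1,0): Delta=0.0000 Bond=46.5834
(1,1): Delta=-1.0633 Bond=104.7688
(2,0): Delta=0.0000 Bond=60.0925
(2,1): Delta=0.0000 Bond=60.0925
(2,2): Delta=-1.1486 Bond=144.9421
(3,0): Delta=0.0000 Bond=77.5194
(3,1): Delta=0.0000 Bond=77.5194
(3,2): Delta=0.0000 Bond=77.5194
(3,3): Delta=-1.2407 Bond=201.2522
V0=13.9976

The replicating-portfolio and risk-neutral prices coincide; use p* = (1.29−0.83)/(1.35−0.83) = 0.8846 for the latter.
Payoffs at expiry: V(4,0)=100.0000, V(4,1)=100.0000, V(4,2)=100.0000, V(4,3)=100.0000, V(4,4)=0.0000
Node (3,0) S=36.0226: V=(p*·100.0000+(1−p*)·100.0000)/1.29=77.5194; Δ=(100.0000−100.0000)/(48.6305−29.8987)=0.0000; B=V−Δ·S=77.5194
Node (3,1) S=58.5909: V=(p*·100.0000+(1−p*)·100.0000)/1.29=77.5194; Δ=(100.0000−100.0000)/(79.0978−48.6305)=0.0000; B=V−Δ·S=77.5194
Node (3,2) S=95.2985: V=(p*·100.0000+(1−p*)·100.0000)/1.29=77.5194; Δ=(100.0000−100.0000)/(128.6530−79.0978)=0.0000; B=V−Δ·S=77.5194
Node (3,3) S=155.0036: V=(p*·0.0000+(1−p*)·100.0000)/1.29=8.9445; Δ=(0.0000−100.0000)/(209.2549−128.6530)=-1.2407; B=V−Δ·S=201.2522
Node (2,0) S=43.4007: V=(p*·77.5194+(1−p*)·77.5194)/1.29=60.0925; Δ=(77.5194−77.5194)/(58.5909−36.0226)=0.0000; B=V−Δ·S=60.0925
Node (2,1) S=70.5915: V=(p*·77.5194+(1−p*)·77.5194)/1.29=60.0925; Δ=(77.5194−77.5194)/(95.2985−58.5909)=0.0000; B=V−Δ·S=60.0925
Node (2,2) S=114.8175: V=(p*·8.9445+(1−p*)·77.5194)/1.29=13.0675; Δ=(8.9445−77.5194)/(155.0036−95.2985)=-1.1486; B=V−Δ·S=144.9421
Node (1,0) S=52.2900: V=(p*·60.0925+(1−p*)·60.0925)/1.29=46.5834; Δ=(60.0925−60.0925)/(70.5915−43.4007)=0.0000; B=V−Δ·S=46.5834
Node (1,1) S=85.0500: V=(p*·13.0675+(1−p*)·60.0925)/1.29=14.3360; Δ=(13.0675−60.0925)/(114.8175−70.5915)=-1.0633; B=V−Δ·S=104.7688
Node (0,0) S=63.0000: V=(p*·14.3360+(1−p*)·46.5834)/1.29=13.9976; Δ=(14.3360−46.5834)/(85.0500−52.2900)=-0.9844; B=V−Δ·S=76.0117
Sanity check at the root: Δ(0,0)·S0 + B(0,0) reproduces V0 = 13.9976.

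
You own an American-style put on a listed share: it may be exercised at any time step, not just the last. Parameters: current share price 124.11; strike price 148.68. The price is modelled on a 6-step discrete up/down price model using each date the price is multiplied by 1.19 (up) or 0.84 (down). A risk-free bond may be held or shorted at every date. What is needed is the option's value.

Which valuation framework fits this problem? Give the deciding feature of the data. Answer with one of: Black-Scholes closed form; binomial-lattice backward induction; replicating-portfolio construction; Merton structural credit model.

Key observation: with exercise allowed before expiry on a discrete up/down model (6 steps from spot 124.11), the strike-148.68 put's value must be rolled back through the tree testing early exercise at each node.

framework: binomial-lattice backward induction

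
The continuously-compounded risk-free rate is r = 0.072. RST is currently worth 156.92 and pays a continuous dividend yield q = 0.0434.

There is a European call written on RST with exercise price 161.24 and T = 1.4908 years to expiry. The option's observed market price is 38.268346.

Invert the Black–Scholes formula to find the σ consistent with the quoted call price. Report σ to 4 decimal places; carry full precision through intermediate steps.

At σ = 0.5314 the Black–Scholes value reproduces the quote:
σ√T = 0.5314·√1.4908 = 0.648830
d₁ = (ln(S/K) + (r−q+σ²/2)T) / (σ√T) = (ln(156.92/161.24) + (0.072−0.0434+0.5314²/2)·1.4908) / 0.648830 = (-0.027158 + 0.253127) / 0.648830 = 0.348272
d₂ = d₁ − σ√T = 0.348272 − 0.648830 = -0.300558
e^{−rT} = 0.898222
e^{−qT} = 0.937348
N(d₁) = 0.636182,  N(d₂) = 0.381876
V = S·e^{−qT}·N(d₁) − K·e^{−rT}·N(d₂) = 93.575157 − 55.306811 = 38.268346 (matching the quote); vega is positive throughout, so no other σ reproduces this price

sigma = 0.5314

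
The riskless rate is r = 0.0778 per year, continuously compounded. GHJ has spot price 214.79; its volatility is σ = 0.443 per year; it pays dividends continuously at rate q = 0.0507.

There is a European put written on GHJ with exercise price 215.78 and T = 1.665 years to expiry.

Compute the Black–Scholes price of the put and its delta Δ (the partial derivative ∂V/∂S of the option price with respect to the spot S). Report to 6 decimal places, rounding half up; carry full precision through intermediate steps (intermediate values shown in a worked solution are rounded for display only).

price = 39.716068
Δ = -0.331462

σ√T = 0.443·√1.665 = 0.571625
d₁ = (ln(S/K) + (r−q+σ²/2)T) / (σ√T) = (ln(214.79/215.78) + (0.0778−0.0507+0.443²/2)·1.665) / 0.571625 = (-0.004599 + 0.208499) / 0.571625 = 0.356703
d₂ = d₁ − σ√T = 0.356703 − 0.571625 = -0.214921
e^{−rT} = 0.878502
e^{−qT} = 0.919049
N(−d₁) = 0.360657,  N(−d₂) = 0.585086
Put price V = K·e^{−rT}·N(−d₂) − S·e^{−qT}·N(−d₁) = 110.910708 − 71.194639 = 39.716068
Δ = −e^{−qT}·N(−d₁) = -0.331462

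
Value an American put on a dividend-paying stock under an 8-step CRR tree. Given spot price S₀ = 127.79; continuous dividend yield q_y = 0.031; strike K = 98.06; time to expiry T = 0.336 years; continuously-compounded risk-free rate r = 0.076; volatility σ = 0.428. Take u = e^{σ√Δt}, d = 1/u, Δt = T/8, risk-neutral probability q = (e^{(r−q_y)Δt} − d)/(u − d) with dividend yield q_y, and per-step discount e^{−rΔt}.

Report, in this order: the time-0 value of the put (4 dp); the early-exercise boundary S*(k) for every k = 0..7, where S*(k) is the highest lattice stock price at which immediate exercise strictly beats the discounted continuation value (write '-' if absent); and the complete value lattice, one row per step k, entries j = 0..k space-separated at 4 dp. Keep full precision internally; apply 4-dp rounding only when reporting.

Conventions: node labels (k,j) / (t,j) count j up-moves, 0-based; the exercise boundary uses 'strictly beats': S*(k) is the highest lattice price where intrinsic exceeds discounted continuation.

params: Δt=0.04200 u=1.09168 d=0.91602 q=0.48886 e^(-rΔt)=0.99681
t_8 payoffs: 34.7099 22.5621 8.0849 0.0000 0.0000 0.0000 0.0000 0.0000 0.0000
t_7: node(7,0) S=69.1578 payoff=28.9022 vs cont=28.6797 → 28.9022 [stop]  node(7,1) S=82.4192 payoff=15.6408 vs cont=15.4355 → 15.6408 [stop]  node(7,2) S=98.2236 payoff=0.0000 vs cont=4.1194 → 4.1194 [wait]  node(7,3) S=117.0586 payoff=0.0000 vs cont=0.0000 → 0.0000 [wait]  node(7,4) S=139.5052 payoff=0.0000 vs cont=0.0000 → 0.0000 [wait]  node(7,5) S=166.2562 payoff=0.0000 vs cont=0.0000 → 0.0000 [wait]  node(7,6) S=198.1368 payoff=0.0000 vs cont=0.0000 → 0.0000 [wait]  node(7,7) S=236.1307 payoff=0.0000 vs cont=0.0000 → 0.0000 [wait]  ⇒ S*(7)=82.4192
t_6: node(6,0) S=75.4979 payoff=22.5621 vs cont=22.3478 → 22.5621 [stop]  node(6,1) S=89.9751 payoff=8.0849 vs cont=9.9766 → 9.9766 [wait]  node(6,2) S=107.2283 payoff=0.0000 vs cont=2.0989 → 2.0989 [wait]  node(6,3) S=127.7900 payoff=0.0000 vs cont=0.0000 → 0.0000 [wait]  node(6,4) S=152.2945 payoff=0.0000 vs cont=0.0000 → 0.0000 [wait]  node(6,5) S=181.4979 payoff=0.0000 vs cont=0.0000 → 0.0000 [wait]  node(6,6) S=216.3012 payoff=0.0000 vs cont=0.0000 → 0.0000 [wait]  ⇒ S*(6)=75.4979
t_5: node(5,0) S=82.4192 payoff=15.6408 vs cont=16.3573 → 16.3573 [wait]  node(5,1) S=98.2236 payoff=0.0000 vs cont=6.1060 → 6.1060 [wait]  node(5,2) S=117.0586 payoff=0.0000 vs cont=1.0694 → 1.0694 [wait]  node(5,3) S=139.5052 payoff=0.0000 vs cont=0.0000 → 0.0000 [wait]  node(5,4) S=166.2562 payoff=0.0000 vs cont=0.0000 → 0.0000 [wait]  node(5,5) S=198.1368 payoff=0.0000 vs cont=0.0000 → 0.0000 [wait]  ⇒ S*(5)=-
t_4: node(4,0) S=89.9751 payoff=8.0849 vs cont=11.3097 → 11.3097 [wait]  node(4,1) S=107.2283 payoff=0.0000 vs cont=3.6322 → 3.6322 [wait]  node(4,2) S=127.7900 payoff=0.0000 vs cont=0.5449 → 0.5449 [wait]  node(4,3) S=152.2945 payoff=0.0000 vs cont=0.0000 → 0.0000 [wait]  node(4,4) S=181.4979 payoff=0.0000 vs cont=0.0000 → 0.0000 [wait]  ⇒ S*(4)=-
t_3: node(3,0) S=98.2236 payoff=0.0000 vs cont=7.5325 → 7.5325 [wait]  node(3,1) S=117.0586 payoff=0.0000 vs cont=2.1162 → 2.1162 [wait]  node(3,2) S=139.5052 payoff=0.0000 vs cont=0.2776 → 0.2776 [wait]  node(3,3) S=166.2562 payoff=0.0000 vs cont=0.0000 → 0.0000 [wait]  ⇒ S*(3)=-
t_2: node(2,0) S=107.2283 payoff=0.0000 vs cont=4.8691 → 4.8691 [wait]  node(2,1) S=127.7900 payoff=0.0000 vs cont=1.2135 → 1.2135 [wait]  node(2,2) S=152.2945 payoff=0.0000 vs cont=0.1415 → 0.1415 [wait]  ⇒ S*(2)=-
t_1: node(1,0) S=117.0586 payoff=0.0000 vs cont=3.0722 → 3.0722 [wait]  node(1,1) S=139.5052 payoff=0.0000 vs cont=0.6872 → 0.6872 [wait]  ⇒ S*(1)=-
t_0: node(0,0) S=127.7900 payoff=0.0000 vs cont=1.9002 → 1.9002 [wait]  ⇒ S*(0)=-

price = 1.9002
boundary = - - - - - - 75.4979 82.4192
tree:
1.9002
3.0722 0.6872
4.8691 1.2135 0.1415
7.5325 2.1162 0.2776 0.0000
11.3097 3.6322 0.5449 0.0000 0.0000
16.3573 6.1060 1.0694 0.0000 0.0000 0.0000
22.5621 9.9766 2.0989 0.0000 0.0000 0.0000 0.0000
28.9022 15.6408 4.1194 0.0000 0.0000 0.0000 0.0000 0.0000
34.7099 22.5621 8.0849 0.0000 0.0000 0.0000 0.0000 0.0000 0.0000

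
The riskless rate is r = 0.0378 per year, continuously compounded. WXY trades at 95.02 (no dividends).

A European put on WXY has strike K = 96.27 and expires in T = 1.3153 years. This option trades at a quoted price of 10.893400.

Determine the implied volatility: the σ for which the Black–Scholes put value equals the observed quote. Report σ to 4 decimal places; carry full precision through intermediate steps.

At σ = 0.2949 the Black–Scholes value reproduces the quote:
σ√T = 0.2949·√1.3153 = 0.338211
d₁ = (ln(S/K) + (r+σ²/2)T) / (σ√T) = (ln(95.02/96.27) + (0.0378+0.2949²/2)·1.3153) / 0.338211 = (-0.013069 + 0.106912) / 0.338211 = 0.277467
d₂ = d₁ − σ√T = 0.277467 − 0.338211 = -0.060744
e^{−rT} = 0.951497
N(−d₁) = 0.390711,  N(−d₂) = 0.524218
V = K·e^{−rT}·N(−d₂) − S·N(−d₁) = 48.018747 − 37.125347 = 10.893400 (the observed quote) — the price is monotone increasing in volatility, hence this σ is the only solution

sigma = 0.2949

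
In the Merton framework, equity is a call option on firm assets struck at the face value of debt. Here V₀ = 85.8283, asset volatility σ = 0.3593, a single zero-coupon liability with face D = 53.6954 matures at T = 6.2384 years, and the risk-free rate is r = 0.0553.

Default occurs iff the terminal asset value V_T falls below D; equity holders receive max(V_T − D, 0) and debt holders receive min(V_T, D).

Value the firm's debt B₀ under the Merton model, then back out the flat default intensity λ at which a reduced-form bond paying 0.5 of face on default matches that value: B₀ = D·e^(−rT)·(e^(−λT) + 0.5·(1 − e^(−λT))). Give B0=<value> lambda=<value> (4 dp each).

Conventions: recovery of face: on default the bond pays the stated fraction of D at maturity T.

B0=33.2496 lambda=0.0464

Apply the equity-as-call identities (strike 53.6954, horizon 6.2384 years):
d₁ = [ln(V₀/D) + (r + σ²/2)T] / (σ√T)
   = [ln(85.8283/53.6954) + (0.0553 + 0.5·0.3593²)·6.2384] / (0.3593·√6.2384)
   = [0.469021 + 0.747661] / 0.897416 = 1.355762
d₂ = d₁ − σ√T = 1.355762 − 0.897416 = 0.458346
N(d₁) = 0.912413,  N(d₂) = 0.676648,  e^(−rT) = 0.708232
E₀ = V₀·N(d₁) − D·e^(−rT)·N(d₂)
   = 85.8283·0.912413 − 53.6954·0.708232·0.676648 = 52.578703
B₀ = V₀ − E₀ = 85.8283 − 52.578703 = 33.249597
e^(−λT) = (B₀·e^(rT)/D − 0.5)/(1 − 0.5) = (33.2496·1.411967/53.6954 − 0.5)/0.5 = 0.74865357
λ = −ln(0.74865357)/6.2384 = 0.046403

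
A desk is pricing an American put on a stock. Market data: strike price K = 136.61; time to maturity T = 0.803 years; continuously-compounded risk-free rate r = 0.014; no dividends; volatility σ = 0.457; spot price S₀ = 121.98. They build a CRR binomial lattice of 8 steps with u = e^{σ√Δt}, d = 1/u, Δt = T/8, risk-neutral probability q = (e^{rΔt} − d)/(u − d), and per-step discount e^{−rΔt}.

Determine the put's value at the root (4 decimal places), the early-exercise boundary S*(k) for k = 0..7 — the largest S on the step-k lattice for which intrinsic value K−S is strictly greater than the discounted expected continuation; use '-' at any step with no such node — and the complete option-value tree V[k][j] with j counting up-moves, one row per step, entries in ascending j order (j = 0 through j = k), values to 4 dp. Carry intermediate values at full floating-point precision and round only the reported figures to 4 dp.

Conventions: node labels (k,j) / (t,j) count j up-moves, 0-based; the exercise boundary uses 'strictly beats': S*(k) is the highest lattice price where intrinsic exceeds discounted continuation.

price = 28.8112
boundary = - - - - 68.3547 79.0039 91.3121 105.5379
tree:
28.8112
37.4952 19.0539
47.3465 26.4410 10.7375
57.8452 35.5878 16.1522 4.6321
68.2553 46.2185 23.6442 7.7081 1.1592
77.4691 57.6061 33.4490 12.6011 2.1848 0.0000
85.4409 68.2553 45.2979 20.1182 4.1181 0.0000 0.0000
92.3381 77.4691 57.6061 31.0721 7.7619 0.0000 0.0000 0.0000
98.3057 85.4409 68.2553 45.2979 14.6300 0.0000 0.0000 0.0000 0.0000

params: Δt=0.10038 u=1.15579 d=0.86521 q=0.46871 e^(-rΔt)=0.99860
t_8 payoffs: 98.3057 85.4409 68.2553 45.2979 14.6300 0.0000 0.0000 0.0000 0.0000
t_7: node(7,0) S=44.2719 payoff=92.3381 vs cont=92.1463 → 92.3381 [stop]  node(7,1) S=59.1409 payoff=77.4691 vs cont=77.2772 → 77.4691 [stop]  node(7,2) S=79.0039 payoff=57.6061 vs cont=57.4143 → 57.6061 [stop]  node(7,3) S=105.5379 payoff=31.0721 vs cont=30.8802 → 31.0721 [stop]  node(7,4) S=140.9836 payoff=0.0000 vs cont=7.7619 → 7.7619 [wait]  node(7,5) S=188.3341 payoff=0.0000 vs cont=0.0000 → 0.0000 [wait]  node(7,6) S=251.5876 payoff=0.0000 vs cont=0.0000 → 0.0000 [wait]  node(7,7) S=336.0852 payoff=0.0000 vs cont=0.0000 → 0.0000 [wait]  ⇒ S*(7)=105.5379
t_6: node(6,0) S=51.1691 payoff=85.4409 vs cont=85.2490 → 85.4409 [stop]  node(6,1) S=68.3547 payoff=68.2553 vs cont=68.0635 → 68.2553 [stop]  node(6,2) S=91.3121 payoff=45.2979 vs cont=45.1060 → 45.2979 [stop]  node(6,3) S=121.9800 payoff=14.6300 vs cont=20.1182 → 20.1182 [wait]  node(6,4) S=162.9479 payoff=0.0000 vs cont=4.1181 → 4.1181 [wait]  node(6,5) S=217.6753 payoff=0.0000 vs cont=0.0000 → 0.0000 [wait]  node(6,6) S=290.7832 payoff=0.0000 vs cont=0.0000 → 0.0000 [wait]  ⇒ S*(6)=91.3121
t_5: node(5,0) S=59.1409 payoff=77.4691 vs cont=77.2772 → 77.4691 [stop]  node(5,1) S=79.0039 payoff=57.6061 vs cont=57.4143 → 57.6061 [stop]  node(5,2) S=105.5379 payoff=31.0721 vs cont=33.4490 → 33.4490 [wait]  node(5,3) S=140.9836 payoff=0.0000 vs cont=12.6011 → 12.6011 [wait]  node(5,4) S=188.3341 payoff=0.0000 vs cont=2.1848 → 2.1848 [wait]  node(5,5) S=251.5876 payoff=0.0000 vs cont=0.0000 → 0.0000 [wait]  ⇒ S*(5)=79.0039
t_4: node(4,0) S=68.3547 payoff=68.2553 vs cont=68.0635 → 68.2553 [stop]  node(4,1) S=91.3121 payoff=45.2979 vs cont=46.2185 → 46.2185 [wait]  node(4,2) S=121.9800 payoff=14.6300 vs cont=23.6442 → 23.6442 [wait]  node(4,3) S=162.9479 payoff=0.0000 vs cont=7.7081 → 7.7081 [wait]  node(4,4) S=217.6753 payoff=0.0000 vs cont=1.1592 → 1.1592 [wait]  ⇒ S*(4)=68.3547
t_3: node(3,0) S=79.0039 payoff=57.6061 vs cont=57.8452 → 57.8452 [wait]  node(3,1) S=105.5379 payoff=31.0721 vs cont=35.5878 → 35.5878 [wait]  node(3,2) S=140.9836 payoff=0.0000 vs cont=16.1522 → 16.1522 [wait]  node(3,3) S=188.3341 payoff=0.0000 vs cont=4.6321 → 4.6321 [wait]  ⇒ S*(3)=-
t_2: node(2,0) S=91.3121 payoff=45.2979 vs cont=47.3465 → 47.3465 [wait]  node(2,1) S=121.9800 payoff=14.6300 vs cont=26.4410 → 26.4410 [wait]  node(2,2) S=162.9479 payoff=0.0000 vs cont=10.7375 → 10.7375 [wait]  ⇒ S*(2)=-
t_1: node(1,0) S=105.5379 payoff=31.0721 vs cont=37.4952 → 37.4952 [wait]  node(1,1) S=140.9836 payoff=0.0000 vs cont=19.0539 → 19.0539 [wait]  ⇒ S*(1)=-
t_0: node(0,0) S=121.9800 payoff=14.6300 vs cont=28.8112 → 28.8112 [wait]  ⇒ S*(0)=-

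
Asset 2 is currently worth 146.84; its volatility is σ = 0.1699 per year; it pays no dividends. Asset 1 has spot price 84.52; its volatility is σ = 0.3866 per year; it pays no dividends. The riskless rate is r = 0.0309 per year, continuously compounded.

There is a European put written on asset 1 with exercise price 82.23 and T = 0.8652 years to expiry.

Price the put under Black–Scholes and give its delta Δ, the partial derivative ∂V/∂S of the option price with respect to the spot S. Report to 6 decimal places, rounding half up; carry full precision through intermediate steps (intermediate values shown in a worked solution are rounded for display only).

price = 9.644092
Δ = -0.370500

σ√T = 0.3866·√0.8652 = 0.359600
d₁ = (ln(S/K) + (r+σ²/2)T) / (σ√T) = (ln(84.52/82.23) + (0.0309+0.3866²/2)·0.8652) / 0.359600 = (0.027468 + 0.091391) / 0.359600 = 0.330530
d₂ = d₁ − σ√T = 0.330530 − 0.359600 = -0.029070
e^{−rT} = 0.973620
N(−d₁) = 0.370500,  N(−d₂) = 0.511596
Put price V = K·e^{−rT}·N(−d₂) − S·N(−d₁) = 40.958716 − 31.314624 = 9.644092
Δ = −N(−d₁) = -0.370500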